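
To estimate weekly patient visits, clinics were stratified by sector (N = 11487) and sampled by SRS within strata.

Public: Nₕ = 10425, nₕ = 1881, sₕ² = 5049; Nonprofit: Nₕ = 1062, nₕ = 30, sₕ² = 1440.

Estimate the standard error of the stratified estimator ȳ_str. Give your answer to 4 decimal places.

Var(ȳ_str) = Σₕ Wₕ²(1 − fₕ)sₕ²/nₕ with Wₕ = Nₕ/N, N = 11487.
Public: Wₕ = 0.90754766; term = 0.90754766²·(1 − 0.18043165)·5049/1881 = 1.8119267.
Nonprofit: Wₕ = 0.09245234; term = 0.09245234²·(1 − 0.02824859)·1440/30 = 0.39868712.
Sum = 2.2106138.
SE = √(2.2106138) = 1.4868.

1.4868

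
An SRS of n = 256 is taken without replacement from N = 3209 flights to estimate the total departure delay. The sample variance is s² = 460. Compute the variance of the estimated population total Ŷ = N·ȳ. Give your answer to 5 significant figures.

Var(Ŷ) = N²·Var(ȳ) = N²·(1 − n/N)·s²/n.
f = 256/3209 = 0.07977563; Var(ȳ) = 0.92022437·460/256 = 1.6535282.
Var(Ŷ) = 3209² · 1.6535282 = 1.7027506 × 10^7.

1.7028 × 10^7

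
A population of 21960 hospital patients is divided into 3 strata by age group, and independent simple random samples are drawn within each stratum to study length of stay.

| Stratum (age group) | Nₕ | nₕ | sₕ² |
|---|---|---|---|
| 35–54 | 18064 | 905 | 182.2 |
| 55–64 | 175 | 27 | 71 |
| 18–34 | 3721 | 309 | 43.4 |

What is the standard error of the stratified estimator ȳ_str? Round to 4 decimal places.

0.3650

Var(ȳ_str) = Σₕ Wₕ²(1 − fₕ)sₕ²/nₕ with Wₕ = Nₕ/N, N = 21960.
35–54: Wₕ = 0.82258652; term = 0.82258652²·(1 − 0.05009965)·182.2/905 = 0.12940201.
55–64: Wₕ = 0.00796903; term = 0.00796903²·(1 − 0.15428571)·71/27 = 1.4123088 × 10^-4.
18–34: Wₕ = 0.16944444; term = 0.16944444²·(1 − 0.08304219)·43.4/309 = 0.0036977306.
Sum = 0.13324097.
SE = √(0.13324097) = 0.3650.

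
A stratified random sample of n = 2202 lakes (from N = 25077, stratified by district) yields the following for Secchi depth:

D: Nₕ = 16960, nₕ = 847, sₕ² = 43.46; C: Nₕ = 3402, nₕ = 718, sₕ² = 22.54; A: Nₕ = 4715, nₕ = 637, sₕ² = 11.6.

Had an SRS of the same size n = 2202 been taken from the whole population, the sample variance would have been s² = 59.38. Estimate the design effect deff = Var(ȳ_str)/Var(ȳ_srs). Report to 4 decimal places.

0.9476

Var(ȳ_str) = Σ Wₕ²(1−fₕ)sₕ²/nₕ with Wₕ = Nₕ/25077:
  D: (16960/25077)²·(1−847/16960)·43.46/847 = 0.022297563
  C: (3402/25077)²·(1−718/3402)·22.54/718 = 4.5582184 × 10^-4
  A: (4715/25077)²·(1−637/4715)·11.6/637 = 5.5679627 × 10^-4
  → Var(ȳ_str) = 0.023310181.
Var(ȳ_srs) = (1 − 2202/25077)·59.38/2202 = 0.024598487.
deff = 0.023310181 / 0.024598487 = 0.9476.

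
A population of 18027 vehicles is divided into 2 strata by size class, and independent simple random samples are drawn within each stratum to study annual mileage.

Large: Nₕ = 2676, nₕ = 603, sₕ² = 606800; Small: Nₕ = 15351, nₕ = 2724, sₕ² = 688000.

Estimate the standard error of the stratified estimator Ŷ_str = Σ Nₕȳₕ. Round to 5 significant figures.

Var(Ŷ_str) = Σₕ Nₕ²(1 − fₕ)sₕ²/nₕ.
Large: 2676²·(1 − 603/2676)·606800/603 = 5.5823064 × 10^9.
Small: 15351²·(1 − 2724/15351)·688000/2724 = 4.8957382 × 10^10.
Sum = 5.4539688 × 10^10.
SE = √(5.4539688 × 10^10) = 233540.

233540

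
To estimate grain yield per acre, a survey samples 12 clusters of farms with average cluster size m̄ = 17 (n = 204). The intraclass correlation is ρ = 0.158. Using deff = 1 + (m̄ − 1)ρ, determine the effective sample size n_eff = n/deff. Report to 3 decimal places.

57.823

deff = 1 + (17 − 1)·0.158 = 1 + 2.528 = 3.528.
n_eff = 204 / 3.528 = 57.823.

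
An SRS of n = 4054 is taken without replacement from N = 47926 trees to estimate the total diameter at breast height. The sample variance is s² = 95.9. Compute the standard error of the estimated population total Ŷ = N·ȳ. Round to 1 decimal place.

Var(Ŷ) = N²·Var(ȳ) = N²·(1 − n/N)·s²/n.
f = 4054/47926 = 0.08458874; Var(ȳ) = 0.91541126·95.9/4054 = 0.021654647.
Var(Ŷ) = 47926² · 0.021654647 = 4.9738591 × 10^7.
SE(Ŷ) = √(4.9738591 × 10^7) = 7052.6.

7052.6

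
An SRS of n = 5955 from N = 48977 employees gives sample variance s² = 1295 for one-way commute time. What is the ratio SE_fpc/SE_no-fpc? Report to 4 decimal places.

0.9372

f = n/N = 5955/48977 = 0.12158768.
SE_no-fpc = √(s²/n) = 0.46633069; SE_fpc = √((1−f)s²/n) = 0.43706216.
Ratio = √(1−f) = 0.93723653.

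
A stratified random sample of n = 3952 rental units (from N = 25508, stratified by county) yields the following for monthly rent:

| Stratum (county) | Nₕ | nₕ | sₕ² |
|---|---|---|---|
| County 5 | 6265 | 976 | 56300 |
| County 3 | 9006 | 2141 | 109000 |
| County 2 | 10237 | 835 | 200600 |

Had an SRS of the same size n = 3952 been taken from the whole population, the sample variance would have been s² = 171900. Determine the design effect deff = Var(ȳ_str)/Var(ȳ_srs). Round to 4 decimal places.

Var(ȳ_str) = Σ Wₕ²(1−fₕ)sₕ²/nₕ with Wₕ = Nₕ/25508:
  County 5: (6265/25508)²·(1−976/6265)·56300/976 = 2.9376524
  County 3: (9006/25508)²·(1−2141/9006)·109000/2141 = 4.8375949
  County 2: (10237/25508)²·(1−835/10237)·200600/835 = 35.537313
  → Var(ȳ_str) = 43.31256.
Var(ȳ_srs) = (1 − 3952/25508)·171900/3952 = 36.757901.
deff = 43.31256 / 36.757901 = 1.1783.

1.1783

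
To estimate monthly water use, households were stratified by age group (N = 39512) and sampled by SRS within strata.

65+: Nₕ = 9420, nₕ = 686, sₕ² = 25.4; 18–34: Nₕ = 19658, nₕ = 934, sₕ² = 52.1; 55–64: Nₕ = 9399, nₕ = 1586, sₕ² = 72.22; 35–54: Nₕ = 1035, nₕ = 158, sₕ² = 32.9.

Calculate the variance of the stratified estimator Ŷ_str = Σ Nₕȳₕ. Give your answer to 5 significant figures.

2.7111 × 10^7

Var(Ŷ_str) = Σₕ Nₕ²(1 − fₕ)sₕ²/nₕ.
65+: 9420²·(1 − 686/9420)·25.4/686 = 3.0463072 × 10^6.
18–34: 19658²·(1 − 934/19658)·52.1/934 = 2.0531884 × 10^7.
55–64: 9399²·(1 − 1586/9399)·72.22/1586 = 3.3439038 × 10^6.
35–54: 1035²·(1 − 158/1035)·32.9/158 = 189007.38.
Sum = 2.7111102 × 10^7.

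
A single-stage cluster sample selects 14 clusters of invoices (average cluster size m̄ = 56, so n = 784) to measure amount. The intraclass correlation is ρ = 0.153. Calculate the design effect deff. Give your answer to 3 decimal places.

deff = 1 + (56 − 1)·0.153 = 1 + 8.415 = 9.415.

9.415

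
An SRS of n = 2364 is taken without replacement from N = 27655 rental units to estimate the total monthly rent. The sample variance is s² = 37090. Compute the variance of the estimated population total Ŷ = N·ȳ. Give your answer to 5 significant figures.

Var(Ŷ) = N²·Var(ȳ) = N²·(1 − n/N)·s²/n.
f = 2364/27655 = 0.08548183; Var(ȳ) = 0.91451817·37090/2364 = 14.348341.
Var(Ŷ) = 27655² · 14.348341 = 1.0973597 × 10^10.

1.0974 × 10^10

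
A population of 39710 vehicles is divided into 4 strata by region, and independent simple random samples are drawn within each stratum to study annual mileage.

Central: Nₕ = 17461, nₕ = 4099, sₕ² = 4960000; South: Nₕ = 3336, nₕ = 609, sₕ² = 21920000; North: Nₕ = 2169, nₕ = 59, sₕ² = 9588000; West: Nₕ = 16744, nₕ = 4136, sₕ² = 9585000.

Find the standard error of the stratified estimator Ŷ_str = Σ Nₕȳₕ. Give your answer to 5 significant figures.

1.3575 × 10^6

Var(Ŷ_str) = Σₕ Nₕ²(1 − fₕ)sₕ²/nₕ.
Central: 17461²·(1 − 4099/17461)·4960000/4099 = 2.8232175 × 10^11.
South: 3336²·(1 − 609/3336)·21920000/609 = 3.2744204 × 10^11.
North: 2169²·(1 − 59/2169)·9588000/59 = 7.4373466 × 10^11.
West: 16744²·(1 − 4136/16744)·9585000/4136 = 4.8923442 × 10^11.
Sum = 1.8427329 × 10^12.
SE = √(1.8427329 × 10^12) = 1.3575 × 10^6.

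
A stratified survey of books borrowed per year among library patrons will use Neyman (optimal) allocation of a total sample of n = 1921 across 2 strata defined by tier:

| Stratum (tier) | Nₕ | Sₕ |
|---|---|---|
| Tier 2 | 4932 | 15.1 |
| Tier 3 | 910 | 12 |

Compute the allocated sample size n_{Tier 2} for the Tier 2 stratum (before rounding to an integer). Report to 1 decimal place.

1675.3

Neyman allocation: nₕ = n·NₕSₕ / Σⱼ NⱼSⱼ.
Σ NⱼSⱼ = 4932·15.1 + 910·12 = 85393.2.
n_{Tier 2} = 1921·4932·15.1 / 85393.2 = 1675.3.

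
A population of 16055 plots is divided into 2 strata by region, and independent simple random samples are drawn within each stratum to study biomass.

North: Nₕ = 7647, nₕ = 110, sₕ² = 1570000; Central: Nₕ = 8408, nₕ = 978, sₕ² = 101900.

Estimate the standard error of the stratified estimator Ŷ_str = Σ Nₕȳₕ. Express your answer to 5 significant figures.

Var(Ŷ_str) = Σₕ Nₕ²(1 − fₕ)sₕ²/nₕ.
North: 7647²·(1 − 110/7647)·1570000/110 = 8.226149 × 10^11.
Central: 8408²·(1 − 978/8408)·101900/978 = 6.5090386 × 10^9.
Sum = 8.2912394 × 10^11.
SE = √(8.2912394 × 10^11) = 910560.

910560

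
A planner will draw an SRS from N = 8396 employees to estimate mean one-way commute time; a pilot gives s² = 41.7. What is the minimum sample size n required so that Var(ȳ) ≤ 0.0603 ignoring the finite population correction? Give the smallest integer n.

Without fpc, n₀ = s²/D = 41.7/0.0603 = 691.5423.
Rounding up, n = 692.

692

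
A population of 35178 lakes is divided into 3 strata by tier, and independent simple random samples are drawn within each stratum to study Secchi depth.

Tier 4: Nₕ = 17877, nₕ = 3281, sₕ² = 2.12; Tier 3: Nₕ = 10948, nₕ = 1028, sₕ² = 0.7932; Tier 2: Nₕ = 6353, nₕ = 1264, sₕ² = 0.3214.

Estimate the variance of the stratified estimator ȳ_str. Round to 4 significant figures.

Var(ȳ_str) = Σₕ Wₕ²(1 − fₕ)sₕ²/nₕ with Wₕ = Nₕ/N, N = 35178.
Tier 4: Wₕ = 0.50818694; term = 0.50818694²·(1 − 0.18353191)·2.12/3281 = 1.3624351 × 10^-4.
Tier 3: Wₕ = 0.31121724; term = 0.31121724²·(1 − 0.09389843)·0.7932/1028 = 6.7716385 × 10^-5.
Tier 2: Wₕ = 0.18059583; term = 0.18059583²·(1 − 0.19896112)·0.3214/1264 = 6.6430545 × 10^-6.
Sum = 2.1060295 × 10^-4.

2.106 × 10^-4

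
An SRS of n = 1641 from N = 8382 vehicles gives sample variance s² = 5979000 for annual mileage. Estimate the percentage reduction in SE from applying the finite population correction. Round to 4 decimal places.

f = n/N = 1641/8382 = 0.19577666.
SE_no-fpc = √(s²/n) = 60.361495; SE_fpc = √((1−f)s²/n) = 54.131283.
Ratio = √(1−f) = 0.89678500. Reduction = 100·(1 − 0.89678500) = 10.3215%.

10.3215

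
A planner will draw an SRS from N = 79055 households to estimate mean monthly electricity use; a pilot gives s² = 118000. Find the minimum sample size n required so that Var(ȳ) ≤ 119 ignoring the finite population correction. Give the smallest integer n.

992

Without fpc, n₀ = s²/D = 118000/119 = 991.5966.
Rounding up, n = 992.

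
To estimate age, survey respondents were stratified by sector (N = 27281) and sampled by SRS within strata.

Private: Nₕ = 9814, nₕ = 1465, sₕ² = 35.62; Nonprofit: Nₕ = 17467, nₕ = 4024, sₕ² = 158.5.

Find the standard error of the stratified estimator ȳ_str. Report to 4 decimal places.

Var(ȳ_str) = Σₕ Wₕ²(1 − fₕ)sₕ²/nₕ with Wₕ = Nₕ/N, N = 27281.
Private: Wₕ = 0.35973755; term = 0.35973755²·(1 − 0.14927654)·35.62/1465 = 0.0026768019.
Nonprofit: Wₕ = 0.64026245; term = 0.64026245²·(1 − 0.23037728)·158.5/4024 = 0.01242697.
Sum = 0.015103772.
SE = √(0.015103772) = 0.1229.

0.1229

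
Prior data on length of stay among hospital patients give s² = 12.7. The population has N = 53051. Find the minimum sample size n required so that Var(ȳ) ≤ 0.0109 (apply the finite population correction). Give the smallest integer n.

1141

Without fpc, n₀ = s²/D = 12.7/0.0109 = 1165.1376.
With fpc, (1 − n/N)·s²/n ≤ D requires n ≥ n₀/(1 + n₀/N) = 1165.1376/(1 + 1165.1376/53051) = 1140.0981.
Rounding up, n = 1141.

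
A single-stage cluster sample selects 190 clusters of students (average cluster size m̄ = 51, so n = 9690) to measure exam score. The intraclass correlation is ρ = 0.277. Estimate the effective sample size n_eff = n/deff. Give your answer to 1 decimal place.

deff = 1 + (51 − 1)·0.277 = 1 + 13.85 = 14.85.
n_eff = 9690 / 14.85 = 652.5.

652.5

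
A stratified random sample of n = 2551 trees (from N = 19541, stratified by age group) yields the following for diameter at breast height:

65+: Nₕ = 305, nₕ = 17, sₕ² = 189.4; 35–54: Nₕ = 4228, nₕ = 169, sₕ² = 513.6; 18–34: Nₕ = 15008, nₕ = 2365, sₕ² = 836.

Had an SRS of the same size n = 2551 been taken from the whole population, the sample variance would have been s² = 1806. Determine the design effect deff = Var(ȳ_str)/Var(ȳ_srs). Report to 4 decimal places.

Var(ȳ_str) = Σ Wₕ²(1−fₕ)sₕ²/nₕ with Wₕ = Nₕ/19541:
  65+: (305/19541)²·(1−17/305)·189.4/17 = 0.0025628891
  35–54: (4228/19541)²·(1−169/4228)·513.6/169 = 0.13658367
  18–34: (15008/19541)²·(1−2365/15008)·836/2365 = 0.17565258
  → Var(ȳ_str) = 0.31479914.
Var(ȳ_srs) = (1 − 2551/19541)·1806/2551 = 0.6155366.
deff = 0.31479914 / 0.6155366 = 0.5114.

0.5114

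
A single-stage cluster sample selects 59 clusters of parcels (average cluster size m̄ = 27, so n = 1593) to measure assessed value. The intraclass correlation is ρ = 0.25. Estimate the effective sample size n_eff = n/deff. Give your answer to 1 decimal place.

deff = 1 + (27 − 1)·0.25 = 1 + 6.5 = 7.5.
n_eff = 1593 / 7.5 = 212.4.

212.4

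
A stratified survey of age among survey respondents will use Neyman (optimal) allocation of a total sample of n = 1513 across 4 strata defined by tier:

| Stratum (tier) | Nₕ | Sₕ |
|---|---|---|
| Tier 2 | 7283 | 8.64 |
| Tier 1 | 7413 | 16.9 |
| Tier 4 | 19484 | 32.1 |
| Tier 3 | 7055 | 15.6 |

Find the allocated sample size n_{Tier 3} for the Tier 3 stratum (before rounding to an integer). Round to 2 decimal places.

Neyman allocation: nₕ = n·NₕSₕ / Σⱼ NⱼSⱼ.
Σ NⱼSⱼ = 7283·8.64 + 7413·16.9 + 19484·32.1 + 7055·15.6 = 923699.22.
n_{Tier 3} = 1513·7055·15.6 / 923699.22 = 180.27.

180.27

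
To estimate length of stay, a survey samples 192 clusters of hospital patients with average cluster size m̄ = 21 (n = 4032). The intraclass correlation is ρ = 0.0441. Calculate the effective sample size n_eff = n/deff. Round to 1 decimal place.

2142.4

deff = 1 + (21 − 1)·0.0441 = 1 + 0.882 = 1.882.
n_eff = 4032 / 1.882 = 2142.4.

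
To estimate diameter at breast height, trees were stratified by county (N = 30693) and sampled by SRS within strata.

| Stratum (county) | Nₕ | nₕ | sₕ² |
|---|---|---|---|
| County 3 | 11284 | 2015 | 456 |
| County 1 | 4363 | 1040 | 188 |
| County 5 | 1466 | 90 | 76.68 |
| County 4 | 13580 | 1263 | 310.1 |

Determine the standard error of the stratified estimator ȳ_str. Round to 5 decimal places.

0.27079

Var(ȳ_str) = Σₕ Wₕ²(1 − fₕ)sₕ²/nₕ with Wₕ = Nₕ/N, N = 30693.
County 3: Wₕ = 0.36764083; term = 0.36764083²·(1 − 0.17857143)·456/2015 = 0.025125058.
County 1: Wₕ = 0.14214968; term = 0.14214968²·(1 − 0.23836810)·188/1040 = 0.0027820273.
County 5: Wₕ = 0.04776333; term = 0.04776333²·(1 − 0.06139154)·76.68/90 = 0.0018243717.
County 4: Wₕ = 0.44244616; term = 0.44244616²·(1 − 0.09300442)·310.1/1263 = 0.043593772.
Sum = 0.073325229.
SE = √(0.073325229) = 0.27079.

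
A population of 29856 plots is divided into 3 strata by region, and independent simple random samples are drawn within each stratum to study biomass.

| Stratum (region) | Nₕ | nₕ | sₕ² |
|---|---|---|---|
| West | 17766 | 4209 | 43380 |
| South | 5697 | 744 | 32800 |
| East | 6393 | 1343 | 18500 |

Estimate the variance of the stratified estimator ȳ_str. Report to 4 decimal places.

4.6793

Var(ȳ_str) = Σₕ Wₕ²(1 − fₕ)sₕ²/nₕ with Wₕ = Nₕ/N, N = 29856.
West: Wₕ = 0.59505627; term = 0.59505627²·(1 − 0.23691320)·43380/4209 = 2.7848425.
South: Wₕ = 0.19081592; term = 0.19081592²·(1 − 0.13059505)·32800/744 = 1.3955719.
East: Wₕ = 0.21412781; term = 0.21412781²·(1 − 0.21007352)·18500/1343 = 0.49891729.
Sum = 4.6793317.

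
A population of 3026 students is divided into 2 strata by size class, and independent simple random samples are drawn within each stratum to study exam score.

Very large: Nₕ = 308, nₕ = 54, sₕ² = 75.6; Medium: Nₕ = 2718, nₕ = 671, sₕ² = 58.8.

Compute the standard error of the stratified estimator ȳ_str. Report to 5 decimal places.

Var(ȳ_str) = Σₕ Wₕ²(1 − fₕ)sₕ²/nₕ with Wₕ = Nₕ/N, N = 3026.
Very large: Wₕ = 0.10178453; term = 0.10178453²·(1 − 0.17532468)·75.6/54 = 0.011961196.
Medium: Wₕ = 0.89821547; term = 0.89821547²·(1 − 0.24687270)·58.8/671 = 0.053245665.
Sum = 0.065206861.
SE = √(0.065206861) = 0.25536.

0.25536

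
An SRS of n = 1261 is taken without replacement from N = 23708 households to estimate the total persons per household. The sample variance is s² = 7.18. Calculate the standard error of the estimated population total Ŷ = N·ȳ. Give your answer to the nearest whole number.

Var(Ŷ) = N²·Var(ȳ) = N²·(1 − n/N)·s²/n.
f = 1261/23708 = 0.05318880; Var(ȳ) = 0.94681120·7.18/1261 = 0.0053910424.
Var(Ŷ) = 23708² · 0.0053910424 = 3.0301392 × 10^6.
SE(Ŷ) = √(3.0301392 × 10^6) = 1741.

1741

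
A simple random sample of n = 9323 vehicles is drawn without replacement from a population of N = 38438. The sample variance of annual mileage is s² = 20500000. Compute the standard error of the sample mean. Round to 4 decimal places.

40.8110

Under SRS without replacement, Var(ȳ) = (1 − f)·s²/n with f = n/N = 9323/38438 = 0.24254644.
Var(ȳ) = (1 − 0.24254644)·20500000/9323 = 0.75745356·2198.863 = 1665.5366.
SE(ȳ) = √(1665.5366) = 40.8110.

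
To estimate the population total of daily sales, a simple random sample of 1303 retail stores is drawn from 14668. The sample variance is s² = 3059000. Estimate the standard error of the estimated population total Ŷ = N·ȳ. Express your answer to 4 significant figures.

Var(Ŷ) = N²·Var(ȳ) = N²·(1 − n/N)·s²/n.
f = 1303/14668 = 0.08883283; Var(ȳ) = 0.91116717·3059000/1303 = 2139.11.
Var(Ŷ) = 14668² · 2139.11 = 4.6023 × 10^11.
SE(Ŷ) = √(4.6023 × 10^11) = 678400.

678400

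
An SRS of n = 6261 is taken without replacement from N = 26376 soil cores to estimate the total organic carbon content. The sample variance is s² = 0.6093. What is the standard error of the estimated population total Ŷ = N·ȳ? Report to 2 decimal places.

227.23

Var(Ŷ) = N²·Var(ȳ) = N²·(1 − n/N)·s²/n.
f = 6261/26376 = 0.23737489; Var(ȳ) = 0.76262511·0.6093/6261 = 7.4216177 × 10^-5.
Var(Ŷ) = 26376² · (7.4216177 × 10^-5) = 51631.703.
SE(Ŷ) = √(51631.703) = 227.23.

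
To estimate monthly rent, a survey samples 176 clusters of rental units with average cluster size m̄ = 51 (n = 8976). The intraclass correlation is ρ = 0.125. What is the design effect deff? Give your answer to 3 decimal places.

deff = 1 + (51 − 1)·0.125 = 1 + 6.25 = 7.25.

7.250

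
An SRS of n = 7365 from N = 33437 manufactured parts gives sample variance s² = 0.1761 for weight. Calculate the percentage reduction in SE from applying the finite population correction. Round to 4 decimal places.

11.6974

f = n/N = 7365/33437 = 0.22026498.
SE_no-fpc = √(s²/n) = 0.0048898248; SE_fpc = √((1−f)s²/n) = 0.0043178428.
Ratio = √(1−f) = 0.88302606. Reduction = 100·(1 − 0.88302606) = 11.6974%.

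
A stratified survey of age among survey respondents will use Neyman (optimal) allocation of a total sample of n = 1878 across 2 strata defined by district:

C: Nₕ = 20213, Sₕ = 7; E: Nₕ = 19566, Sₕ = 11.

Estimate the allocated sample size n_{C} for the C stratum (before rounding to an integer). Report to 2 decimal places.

Neyman allocation: nₕ = n·NₕSₕ / Σⱼ NⱼSⱼ.
Σ NⱼSⱼ = 20213·7 + 19566·11 = 356717.
n_{C} = 1878·20213·7 / 356717 = 744.90.

744.90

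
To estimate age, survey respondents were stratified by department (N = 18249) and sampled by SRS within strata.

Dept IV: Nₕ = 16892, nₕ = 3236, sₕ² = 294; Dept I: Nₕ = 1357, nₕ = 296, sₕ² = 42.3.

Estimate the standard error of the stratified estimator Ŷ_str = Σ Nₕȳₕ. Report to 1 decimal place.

4600.4

Var(Ŷ_str) = Σₕ Nₕ²(1 − fₕ)sₕ²/nₕ.
Dept IV: 16892²·(1 − 3236/16892)·294/3236 = 2.0957689 × 10^7.
Dept I: 1357²·(1 − 296/1357)·42.3/296 = 205751.92.
Sum = 2.1163441 × 10^7.
SE = √(2.1163441 × 10^7) = 4600.4.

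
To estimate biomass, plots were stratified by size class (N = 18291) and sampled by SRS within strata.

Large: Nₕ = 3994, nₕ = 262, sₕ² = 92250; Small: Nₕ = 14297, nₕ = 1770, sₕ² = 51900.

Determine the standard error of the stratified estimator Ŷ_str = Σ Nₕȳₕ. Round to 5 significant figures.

102470

Var(Ŷ_str) = Σₕ Nₕ²(1 − fₕ)sₕ²/nₕ.
Large: 3994²·(1 − 262/3994)·92250/262 = 5.2482532 × 10^9.
Small: 14297²·(1 − 1770/14297)·51900/1770 = 5.2515328 × 10^9.
Sum = 1.0499786 × 10^10.
SE = √(1.0499786 × 10^10) = 102470.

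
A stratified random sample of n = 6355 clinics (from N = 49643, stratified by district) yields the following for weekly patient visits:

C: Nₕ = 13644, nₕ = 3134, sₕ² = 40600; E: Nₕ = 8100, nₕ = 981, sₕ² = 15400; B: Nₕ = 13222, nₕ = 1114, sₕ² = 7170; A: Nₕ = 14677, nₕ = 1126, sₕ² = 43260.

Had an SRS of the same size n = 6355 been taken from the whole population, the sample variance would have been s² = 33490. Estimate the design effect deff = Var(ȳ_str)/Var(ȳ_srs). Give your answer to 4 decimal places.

Var(ȳ_str) = Σ Wₕ²(1−fₕ)sₕ²/nₕ with Wₕ = Nₕ/49643:
  C: (13644/49643)²·(1−3134/13644)·40600/3134 = 0.75379878
  E: (8100/49643)²·(1−981/8100)·15400/981 = 0.36731587
  B: (13222/49643)²·(1−1114/13222)·7170/1114 = 0.41810705
  A: (14677/49643)²·(1−1126/14677)·43260/1126 = 3.1005642
  → Var(ȳ_str) = 4.6397859.
Var(ȳ_srs) = (1 − 6355/49643)·33490/6355 = 4.5952495.
deff = 4.6397859 / 4.5952495 = 1.0097.

1.0097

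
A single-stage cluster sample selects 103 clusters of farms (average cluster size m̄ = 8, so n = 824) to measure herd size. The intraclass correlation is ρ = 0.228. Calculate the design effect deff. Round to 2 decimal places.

2.60

deff = 1 + (8 − 1)·0.228 = 1 + 1.596 = 2.596.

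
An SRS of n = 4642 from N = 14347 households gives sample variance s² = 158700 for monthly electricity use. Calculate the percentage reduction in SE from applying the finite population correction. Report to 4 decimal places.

17.7535

f = n/N = 4642/14347 = 0.32355196.
SE_no-fpc = √(s²/n) = 5.8470377; SE_fpc = √((1−f)s²/n) = 4.8089816.
Ratio = √(1−f) = 0.82246461. Reduction = 100·(1 − 0.82246461) = 17.7535%.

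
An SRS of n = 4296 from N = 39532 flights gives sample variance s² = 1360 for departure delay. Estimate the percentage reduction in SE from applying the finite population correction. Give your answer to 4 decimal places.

5.5898

f = n/N = 4296/39532 = 0.10867146.
SE_no-fpc = √(s²/n) = 0.5626487; SE_fpc = √((1−f)s²/n) = 0.53119775.
Ratio = √(1−f) = 0.94410198. Reduction = 100·(1 − 0.94410198) = 5.5898%.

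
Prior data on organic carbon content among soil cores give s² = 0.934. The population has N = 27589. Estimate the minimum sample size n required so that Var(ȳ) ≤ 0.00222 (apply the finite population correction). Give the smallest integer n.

415

Without fpc, n₀ = s²/D = 0.934/0.00222 = 420.7207.
With fpc, (1 − n/N)·s²/n ≤ D requires n ≥ n₀/(1 + n₀/N) = 420.7207/(1 + 420.7207/27589) = 414.4013.
Rounding up, n = 415.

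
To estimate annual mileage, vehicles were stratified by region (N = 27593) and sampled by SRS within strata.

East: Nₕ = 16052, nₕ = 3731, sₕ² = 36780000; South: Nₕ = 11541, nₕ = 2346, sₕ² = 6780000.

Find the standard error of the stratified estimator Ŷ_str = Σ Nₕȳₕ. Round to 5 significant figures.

Var(Ŷ_str) = Σₕ Nₕ²(1 − fₕ)sₕ²/nₕ.
East: 16052²·(1 − 3731/16052)·36780000/3731 = 1.9496721 × 10^12.
South: 11541²·(1 − 2346/11541)·6780000/2346 = 3.0668805 × 10^11.
Sum = 2.2563602 × 10^12.
SE = √(2.2563602 × 10^12) = 1.5021 × 10^6.

1.5021 × 10^6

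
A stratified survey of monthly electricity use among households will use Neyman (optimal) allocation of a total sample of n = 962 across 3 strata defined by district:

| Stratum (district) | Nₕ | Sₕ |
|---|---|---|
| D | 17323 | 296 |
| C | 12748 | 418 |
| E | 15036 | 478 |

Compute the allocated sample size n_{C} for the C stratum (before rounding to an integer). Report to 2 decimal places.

290.54

Neyman allocation: nₕ = n·NₕSₕ / Σⱼ NⱼSⱼ.
Σ NⱼSⱼ = 17323·296 + 12748·418 + 15036·478 = 1.764348 × 10^7.
n_{C} = 962·12748·418 / (1.764348 × 10^7) = 290.54.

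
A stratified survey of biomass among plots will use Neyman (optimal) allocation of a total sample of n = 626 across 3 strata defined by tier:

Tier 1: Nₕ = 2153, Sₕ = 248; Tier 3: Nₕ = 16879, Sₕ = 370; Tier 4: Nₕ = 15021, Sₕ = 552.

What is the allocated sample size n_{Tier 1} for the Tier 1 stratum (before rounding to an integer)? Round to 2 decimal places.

Neyman allocation: nₕ = n·NₕSₕ / Σⱼ NⱼSⱼ.
Σ NⱼSⱼ = 2153·248 + 16879·370 + 15021·552 = 1.5070766 × 10^7.
n_{Tier 1} = 626·2153·248 / (1.5070766 × 10^7) = 22.18.

22.18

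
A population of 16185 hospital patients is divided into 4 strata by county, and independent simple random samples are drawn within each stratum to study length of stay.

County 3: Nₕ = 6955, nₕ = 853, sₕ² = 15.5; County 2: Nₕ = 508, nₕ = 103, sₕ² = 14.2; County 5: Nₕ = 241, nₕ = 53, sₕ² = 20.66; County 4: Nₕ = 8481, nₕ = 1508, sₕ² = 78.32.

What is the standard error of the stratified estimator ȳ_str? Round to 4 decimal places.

Var(ȳ_str) = Σₕ Wₕ²(1 − fₕ)sₕ²/nₕ with Wₕ = Nₕ/N, N = 16185.
County 3: Wₕ = 0.42971888; term = 0.42971888²·(1 − 0.12264558)·15.5/853 = 0.002943924.
County 2: Wₕ = 0.03138709; term = 0.03138709²·(1 − 0.20275591)·14.2/103 = 1.0827905 × 10^-4.
County 5: Wₕ = 0.01489033; term = 0.01489033²·(1 − 0.21991701)·20.66/53 = 6.7422357 × 10^-5.
County 4: Wₕ = 0.52400371; term = 0.52400371²·(1 − 0.17780922)·78.32/1508 = 0.011724995.
Sum = 0.01484462.
SE = √(0.01484462) = 0.1218.

0.1218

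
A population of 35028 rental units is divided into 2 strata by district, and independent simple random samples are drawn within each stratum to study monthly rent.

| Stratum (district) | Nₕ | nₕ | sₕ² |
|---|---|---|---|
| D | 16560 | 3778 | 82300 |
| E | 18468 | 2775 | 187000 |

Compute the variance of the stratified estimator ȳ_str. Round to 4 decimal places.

19.6755

Var(ȳ_str) = Σₕ Wₕ²(1 − fₕ)sₕ²/nₕ with Wₕ = Nₕ/N, N = 35028.
D: Wₕ = 0.47276465; term = 0.47276465²·(1 − 0.22814010)·82300/3778 = 3.7580828.
E: Wₕ = 0.52723535; term = 0.52723535²·(1 − 0.15025991)·187000/2775 = 15.91746.
Sum = 19.675543.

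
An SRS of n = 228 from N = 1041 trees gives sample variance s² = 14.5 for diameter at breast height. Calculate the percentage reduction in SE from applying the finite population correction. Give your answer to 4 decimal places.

f = n/N = 228/1041 = 0.21902017.
SE_no-fpc = √(s²/n) = 0.25218345; SE_fpc = √((1−f)s²/n) = 0.22286224.
Ratio = √(1−f) = 0.88373063. Reduction = 100·(1 − 0.88373063) = 11.6269%.

11.6269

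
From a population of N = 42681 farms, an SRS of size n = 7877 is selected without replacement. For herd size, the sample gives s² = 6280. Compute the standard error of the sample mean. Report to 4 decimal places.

0.8063

Under SRS without replacement, Var(ȳ) = (1 − f)·s²/n with f = n/N = 7877/42681 = 0.18455519.
Var(ȳ) = (1 − 0.18455519)·6280/7877 = 0.81544481·0.79725784 = 0.65011977.
SE(ȳ) = √(0.65011977) = 0.8063.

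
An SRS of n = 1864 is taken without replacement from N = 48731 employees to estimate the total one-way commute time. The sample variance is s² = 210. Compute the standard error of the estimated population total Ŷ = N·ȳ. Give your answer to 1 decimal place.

Var(Ŷ) = N²·Var(ȳ) = N²·(1 − n/N)·s²/n.
f = 1864/48731 = 0.03825081; Var(ȳ) = 0.96174919·210/1864 = 0.10835157.
Var(Ŷ) = 48731² · 0.10835157 = 2.573036 × 10^8.
SE(Ŷ) = √(2.573036 × 10^8) = 16040.7.

16040.7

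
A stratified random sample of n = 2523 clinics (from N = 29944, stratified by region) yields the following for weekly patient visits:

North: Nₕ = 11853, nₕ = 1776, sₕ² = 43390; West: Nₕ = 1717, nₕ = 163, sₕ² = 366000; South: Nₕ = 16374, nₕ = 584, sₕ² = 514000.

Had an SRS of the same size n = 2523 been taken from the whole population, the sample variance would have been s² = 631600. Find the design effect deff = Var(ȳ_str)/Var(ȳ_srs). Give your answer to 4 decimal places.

Var(ȳ_str) = Σ Wₕ²(1−fₕ)sₕ²/nₕ with Wₕ = Nₕ/29944:
  North: (11853/29944)²·(1−1776/11853)·43390/1776 = 3.2545174
  West: (1717/29944)²·(1−163/1717)·366000/163 = 6.681826
  South: (16374/29944)²·(1−584/16374)·514000/584 = 253.78594
  → Var(ȳ_str) = 263.72228.
Var(ȳ_srs) = (1 − 2523/29944)·631600/2523 = 229.24419.
deff = 263.72228 / 229.24419 = 1.1504.

1.1504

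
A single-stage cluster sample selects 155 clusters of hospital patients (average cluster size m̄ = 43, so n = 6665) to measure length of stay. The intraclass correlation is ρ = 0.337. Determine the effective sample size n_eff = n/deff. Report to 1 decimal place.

deff = 1 + (43 − 1)·0.337 = 1 + 14.154 = 15.154.
n_eff = 6665 / 15.154 = 439.8.

439.8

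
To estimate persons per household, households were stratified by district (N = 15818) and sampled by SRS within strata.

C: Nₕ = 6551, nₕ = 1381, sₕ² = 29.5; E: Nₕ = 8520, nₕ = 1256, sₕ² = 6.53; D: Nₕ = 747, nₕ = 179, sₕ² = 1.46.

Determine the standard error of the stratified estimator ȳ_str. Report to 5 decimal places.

0.06474

Var(ȳ_str) = Σₕ Wₕ²(1 − fₕ)sₕ²/nₕ with Wₕ = Nₕ/N, N = 15818.
C: Wₕ = 0.41414844; term = 0.41414844²·(1 − 0.21080751)·29.5/1381 = 0.0028915009.
E: Wₕ = 0.53862688; term = 0.53862688²·(1 − 0.14741784)·6.53/1256 = 0.0012859848.
D: Wₕ = 0.04722468; term = 0.04722468²·(1 − 0.23962517)·1.46/179 = 1.3831383 × 10^-5.
Sum = 0.0041913171.
SE = √(0.0041913171) = 0.06474.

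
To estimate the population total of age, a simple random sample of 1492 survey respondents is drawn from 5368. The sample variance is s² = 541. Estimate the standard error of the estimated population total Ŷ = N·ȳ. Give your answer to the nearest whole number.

Var(Ŷ) = N²·Var(ȳ) = N²·(1 − n/N)·s²/n.
f = 1492/5368 = 0.27794337; Var(ȳ) = 0.72205663·541/1492 = 0.26181812.
Var(Ŷ) = 5368² · 0.26181812 = 7.5444001 × 10^6.
SE(Ŷ) = √(7.5444001 × 10^6) = 2747.

2747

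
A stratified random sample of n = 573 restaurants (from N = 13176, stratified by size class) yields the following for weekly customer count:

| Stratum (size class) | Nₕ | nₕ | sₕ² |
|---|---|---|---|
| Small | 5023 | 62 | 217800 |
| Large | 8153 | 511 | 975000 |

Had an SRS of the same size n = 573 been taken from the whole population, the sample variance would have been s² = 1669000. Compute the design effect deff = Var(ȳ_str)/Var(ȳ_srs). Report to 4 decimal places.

0.4268

Var(ȳ_str) = Σ Wₕ²(1−fₕ)sₕ²/nₕ with Wₕ = Nₕ/13176:
  Small: (5023/13176)²·(1−62/5023)·217800/62 = 504.23318
  Large: (8153/13176)²·(1−511/8153)·975000/511 = 684.76416
  → Var(ȳ_str) = 1188.9973.
Var(ȳ_srs) = (1 − 573/13176)·1669000/573 = 2786.0703.
deff = 1188.9973 / 2786.0703 = 0.4268.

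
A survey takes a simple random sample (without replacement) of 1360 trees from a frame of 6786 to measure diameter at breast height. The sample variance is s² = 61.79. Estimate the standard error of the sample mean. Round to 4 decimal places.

0.1906

Under SRS without replacement, Var(ȳ) = (1 − f)·s²/n with f = n/N = 1360/6786 = 0.20041261.
Var(ȳ) = (1 − 0.20041261)·61.79/1360 = 0.79958739·0.045433824 = 0.036328312.
SE(ȳ) = √(0.036328312) = 0.1906.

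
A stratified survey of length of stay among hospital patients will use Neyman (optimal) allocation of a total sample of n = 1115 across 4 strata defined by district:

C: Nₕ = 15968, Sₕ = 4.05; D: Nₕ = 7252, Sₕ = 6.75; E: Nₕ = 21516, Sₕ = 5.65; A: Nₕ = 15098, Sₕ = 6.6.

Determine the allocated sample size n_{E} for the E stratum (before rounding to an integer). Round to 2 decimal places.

Neyman allocation: nₕ = n·NₕSₕ / Σⱼ NⱼSⱼ.
Σ NⱼSⱼ = 15968·4.05 + 7252·6.75 + 21516·5.65 + 15098·6.6 = 334833.6.
n_{E} = 1115·21516·5.65 / 334833.6 = 404.81.

404.81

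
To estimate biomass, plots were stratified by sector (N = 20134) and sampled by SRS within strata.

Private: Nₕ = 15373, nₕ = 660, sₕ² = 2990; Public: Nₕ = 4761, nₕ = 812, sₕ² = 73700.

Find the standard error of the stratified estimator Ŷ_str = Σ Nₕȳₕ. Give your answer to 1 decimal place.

52260.3

Var(Ŷ_str) = Σₕ Nₕ²(1 − fₕ)sₕ²/nₕ.
Private: 15373²·(1 − 660/15373)·2990/660 = 1.0246773 × 10^9.
Public: 4761²·(1 − 812/4761)·73700/812 = 1.7064626 × 10^9.
Sum = 2.7311399 × 10^9.
SE = √(2.7311399 × 10^9) = 52260.3.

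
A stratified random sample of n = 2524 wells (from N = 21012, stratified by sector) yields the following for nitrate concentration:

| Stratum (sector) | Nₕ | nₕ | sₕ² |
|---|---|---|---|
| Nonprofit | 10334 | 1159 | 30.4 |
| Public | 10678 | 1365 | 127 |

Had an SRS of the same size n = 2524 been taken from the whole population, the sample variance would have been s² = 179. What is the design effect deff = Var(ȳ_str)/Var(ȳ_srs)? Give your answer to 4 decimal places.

0.4261

Var(ȳ_str) = Σ Wₕ²(1−fₕ)sₕ²/nₕ with Wₕ = Nₕ/21012:
  Nonprofit: (10334/21012)²·(1−1159/10334)·30.4/1159 = 0.0056328721
  Public: (10678/21012)²·(1−1365/10678)·127/1365 = 0.020956358
  → Var(ȳ_str) = 0.02658923.
Var(ȳ_srs) = (1 − 2524/21012)·179/2524 = 0.062400234.
deff = 0.02658923 / 0.062400234 = 0.4261.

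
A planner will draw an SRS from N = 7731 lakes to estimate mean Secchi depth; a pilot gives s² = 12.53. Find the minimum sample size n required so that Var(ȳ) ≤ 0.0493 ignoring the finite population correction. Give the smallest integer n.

255

Without fpc, n₀ = s²/D = 12.53/0.0493 = 254.1582.
Rounding up, n = 255.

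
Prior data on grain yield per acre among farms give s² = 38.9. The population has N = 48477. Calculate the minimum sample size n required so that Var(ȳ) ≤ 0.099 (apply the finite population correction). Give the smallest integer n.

Without fpc, n₀ = s²/D = 38.9/0.099 = 392.9293.
With fpc, (1 − n/N)·s²/n ≤ D requires n ≥ n₀/(1 + n₀/N) = 392.9293/(1 + 392.9293/48477) = 389.7700.
Rounding up, n = 390.

390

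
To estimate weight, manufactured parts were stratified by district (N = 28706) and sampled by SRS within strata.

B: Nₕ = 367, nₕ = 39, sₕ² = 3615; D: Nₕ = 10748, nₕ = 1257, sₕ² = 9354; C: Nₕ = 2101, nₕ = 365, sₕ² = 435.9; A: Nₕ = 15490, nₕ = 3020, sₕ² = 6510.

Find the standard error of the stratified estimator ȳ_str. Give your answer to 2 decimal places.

Var(ȳ_str) = Σₕ Wₕ²(1 − fₕ)sₕ²/nₕ with Wₕ = Nₕ/N, N = 28706.
B: Wₕ = 0.01278478; term = 0.01278478²·(1 − 0.10626703)·3615/39 = 0.01354061.
D: Wₕ = 0.37441650; term = 0.37441650²·(1 − 0.11695199)·9354/1257 = 0.92120515.
C: Wₕ = 0.07319027; term = 0.07319027²·(1 − 0.17372680)·435.9/365 = 0.0052859666.
A: Wₕ = 0.53960844; term = 0.53960844²·(1 − 0.19496449)·6510/3020 = 0.50529681.
Sum = 1.4453285.
SE = √(1.4453285) = 1.20.

1.20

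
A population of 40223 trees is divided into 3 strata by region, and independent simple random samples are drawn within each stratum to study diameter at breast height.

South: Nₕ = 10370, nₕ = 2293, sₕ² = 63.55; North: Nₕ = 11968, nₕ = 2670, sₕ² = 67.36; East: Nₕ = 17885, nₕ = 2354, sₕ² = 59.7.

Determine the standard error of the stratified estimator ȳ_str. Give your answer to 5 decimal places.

0.08674

Var(ȳ_str) = Σₕ Wₕ²(1 − fₕ)sₕ²/nₕ with Wₕ = Nₕ/N, N = 40223.
South: Wₕ = 0.25781269; term = 0.25781269²·(1 − 0.22111861)·63.55/2293 = 0.0014348002.
North: Wₕ = 0.29754121; term = 0.29754121²·(1 − 0.22309492)·67.36/2670 = 0.0017352139.
East: Wₕ = 0.44464610; term = 0.44464610²·(1 − 0.13161867)·59.7/2354 = 0.0043541894.
Sum = 0.0075242035.
SE = √(0.0075242035) = 0.08674.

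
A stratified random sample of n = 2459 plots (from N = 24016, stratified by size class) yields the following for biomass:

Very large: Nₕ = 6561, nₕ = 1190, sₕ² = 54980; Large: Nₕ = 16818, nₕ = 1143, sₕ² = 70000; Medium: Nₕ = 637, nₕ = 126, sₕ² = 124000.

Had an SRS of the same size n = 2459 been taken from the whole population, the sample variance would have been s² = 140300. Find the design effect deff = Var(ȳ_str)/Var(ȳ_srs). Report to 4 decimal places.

Var(ȳ_str) = Σ Wₕ²(1−fₕ)sₕ²/nₕ with Wₕ = Nₕ/24016:
  Very large: (6561/24016)²·(1−1190/6561)·54980/1190 = 2.8228098
  Large: (16818/24016)²·(1−1143/16818)·70000/1143 = 27.991899
  Medium: (637/24016)²·(1−126/637)·124000/126 = 0.55540543
  → Var(ȳ_str) = 31.370114.
Var(ȳ_srs) = (1 − 2459/24016)·140300/2459 = 51.213775.
deff = 31.370114 / 51.213775 = 0.6125.

0.6125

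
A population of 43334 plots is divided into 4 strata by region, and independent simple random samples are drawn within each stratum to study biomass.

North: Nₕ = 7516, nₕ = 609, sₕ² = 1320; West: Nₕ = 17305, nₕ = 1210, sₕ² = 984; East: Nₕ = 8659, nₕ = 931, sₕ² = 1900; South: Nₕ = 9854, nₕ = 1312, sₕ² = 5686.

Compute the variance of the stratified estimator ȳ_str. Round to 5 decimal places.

0.44753

Var(ȳ_str) = Σₕ Wₕ²(1 − fₕ)sₕ²/nₕ with Wₕ = Nₕ/N, N = 43334.
North: Wₕ = 0.17344349; term = 0.17344349²·(1 − 0.08102714)·1320/609 = 0.059920483.
West: Wₕ = 0.39934001; term = 0.39934001²·(1 − 0.06992199)·984/1210 = 0.12061873.
East: Wₕ = 0.19982000; term = 0.19982000²·(1 − 0.10751819)·1900/931 = 0.072724579.
South: Wₕ = 0.22739650; term = 0.22739650²·(1 − 0.13314390)·5686/1312 = 0.19426188.
Sum = 0.44752567.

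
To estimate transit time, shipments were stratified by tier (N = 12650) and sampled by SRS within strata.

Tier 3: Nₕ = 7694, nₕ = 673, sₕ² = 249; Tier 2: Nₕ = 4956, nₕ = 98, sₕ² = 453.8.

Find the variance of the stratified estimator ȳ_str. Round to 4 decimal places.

0.8216

Var(ȳ_str) = Σₕ Wₕ²(1 − fₕ)sₕ²/nₕ with Wₕ = Nₕ/N, N = 12650.
Tier 3: Wₕ = 0.60822134; term = 0.60822134²·(1 − 0.08747076)·249/673 = 0.12489768.
Tier 2: Wₕ = 0.39177866; term = 0.39177866²·(1 − 0.01977401)·453.8/98 = 0.69670058.
Sum = 0.82159826.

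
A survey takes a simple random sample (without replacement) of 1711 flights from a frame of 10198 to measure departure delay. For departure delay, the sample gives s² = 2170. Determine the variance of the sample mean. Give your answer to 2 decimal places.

1.06

Under SRS without replacement, Var(ȳ) = (1 − f)·s²/n with f = n/N = 1711/10198 = 0.16777800.
Var(ȳ) = (1 − 0.16777800)·2170/1711 = 0.83222200·1.2682642 = 1.0554774.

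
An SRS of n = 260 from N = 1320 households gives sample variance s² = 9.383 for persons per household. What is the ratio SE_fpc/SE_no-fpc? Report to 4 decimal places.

0.8961

f = n/N = 260/1320 = 0.19696970.
SE_no-fpc = √(s²/n) = 0.18996963; SE_fpc = √((1−f)s²/n) = 0.17023551.
Ratio = √(1−f) = 0.89611958.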